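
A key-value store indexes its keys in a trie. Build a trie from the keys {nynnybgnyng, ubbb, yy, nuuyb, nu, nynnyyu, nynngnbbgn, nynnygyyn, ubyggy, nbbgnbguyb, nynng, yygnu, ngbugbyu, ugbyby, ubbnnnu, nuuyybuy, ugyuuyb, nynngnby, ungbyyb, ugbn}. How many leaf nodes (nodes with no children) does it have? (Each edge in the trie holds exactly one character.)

17

A leaf is a node with no children — equivalently, the end of a word that is not a proper prefix of any other stored word.
Those words: "nbbgnbguyb", "ngbugbyu", "nuuyb", "nuuyybuy", "nynngnbbgn", "nynngnby", "nynnybgnyng", "nynnygyyn", "nynnyyu", "ubbb", "ubbnnnu", "ubyggy", "ugbn", "ugbyby", "ugyuuyb", "ungbyyb", "yygnu"
Leaf count: 17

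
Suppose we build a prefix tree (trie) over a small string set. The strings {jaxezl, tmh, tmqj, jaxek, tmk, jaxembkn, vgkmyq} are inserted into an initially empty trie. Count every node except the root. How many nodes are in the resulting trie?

Trie structure (* marks end of a word):
(root)
├─ j
│  └─ a
│     └─ x
│        └─ e
│           ├─ k *
│           ├─ m
│           │  └─ b
│           │     └─ k
│           │        └─ n *
│           └─ z
│              └─ l *
├─ t
│  └─ m
│     ├─ h *
│     ├─ k *
│     └─ q
│        └─ j *
└─ v
   └─ g
      └─ k
         └─ m
            └─ y
               └─ q *
Counting every labelled node above: 23.

23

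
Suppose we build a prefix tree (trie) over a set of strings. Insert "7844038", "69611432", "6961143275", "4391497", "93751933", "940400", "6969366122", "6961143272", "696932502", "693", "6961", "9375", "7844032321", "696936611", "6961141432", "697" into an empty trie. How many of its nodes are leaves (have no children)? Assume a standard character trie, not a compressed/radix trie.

Leaves are exactly the stored words that no other stored word extends.
Those words: "4391497", "693", "6961141432", "6961143272", "6961143275", "696932502", "696936611", "6969366122", "697", "7844032321", "7844038", "93751933", "940400"
Leaf count: 13

13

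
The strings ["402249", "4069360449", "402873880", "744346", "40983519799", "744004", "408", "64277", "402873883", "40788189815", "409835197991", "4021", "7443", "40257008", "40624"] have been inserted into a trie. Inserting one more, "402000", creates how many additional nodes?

The longest prefix of "402000" already in the trie is "402" (length 3).
So 6 − 3 = 3 new nodes.

3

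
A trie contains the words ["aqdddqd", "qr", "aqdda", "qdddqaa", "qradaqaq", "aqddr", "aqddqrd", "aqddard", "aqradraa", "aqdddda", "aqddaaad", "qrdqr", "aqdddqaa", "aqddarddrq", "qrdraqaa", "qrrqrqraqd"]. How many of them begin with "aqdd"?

9

Walk to "aqdd"; the words in its subtree are exactly those with that prefix.
Words under "aqdd": aqdda, aqddaaad, aqddard, aqddarddrq, aqdddda, aqdddqaa, aqdddqd, aqddqrd, aqddr
Count: 9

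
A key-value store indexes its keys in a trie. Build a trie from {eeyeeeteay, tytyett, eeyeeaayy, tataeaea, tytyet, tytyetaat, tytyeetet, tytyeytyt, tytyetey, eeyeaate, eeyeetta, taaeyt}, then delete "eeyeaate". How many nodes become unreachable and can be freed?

4

A node on "eeyeaate"'s path can go only if nothing else ends at it or branches off below it.
The suffix "aate" (4 nodes) is used only by "eeyeaate"; the node for "eeye" still has the child "e", so pruning stops there.
Nodes removed: 4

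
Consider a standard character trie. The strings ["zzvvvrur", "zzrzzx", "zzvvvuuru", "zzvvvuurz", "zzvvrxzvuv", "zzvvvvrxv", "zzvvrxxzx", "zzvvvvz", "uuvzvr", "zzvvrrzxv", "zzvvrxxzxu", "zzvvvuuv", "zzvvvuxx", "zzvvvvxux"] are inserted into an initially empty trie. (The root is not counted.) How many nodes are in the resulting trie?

48

Count nodes per top-level branch (shared prefixes stored once):
  'u'-branch (uuvzvr): 6 nodes
  'z'-branch (zzrzzx, zzvvrrzxv, zzvvrxxzx, zzvvrxxzxu, zzvvrxzvuv, zzvvvrur, zzvvvuuru, zzvvvuurz, zzvvvuuv, zzvvvuxx, zzvvvvrxv, zzvvvvxux, zzvvvvz): 42 nodes
Sum: 48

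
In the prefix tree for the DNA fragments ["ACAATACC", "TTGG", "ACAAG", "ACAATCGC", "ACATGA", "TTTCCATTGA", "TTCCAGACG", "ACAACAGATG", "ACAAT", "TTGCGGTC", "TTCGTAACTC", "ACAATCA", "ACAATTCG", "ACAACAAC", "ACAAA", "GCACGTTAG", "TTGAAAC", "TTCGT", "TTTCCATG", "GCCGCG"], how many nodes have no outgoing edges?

18

Leaves are exactly the stored words that no other stored word extends.
Those words: "ACAAA", "ACAACAAC", "ACAACAGATG", "ACAAG", "ACAATACC", "ACAATCA", "ACAATCGC", "ACAATTCG", "ACATGA", "GCACGTTAG", "GCCGCG", "TTCCAGACG", "TTCGTAACTC", "TTGAAAC", "TTGCGGTC", "TTGG", "TTTCCATG", "TTTCCATTGA"
Leaf count: 18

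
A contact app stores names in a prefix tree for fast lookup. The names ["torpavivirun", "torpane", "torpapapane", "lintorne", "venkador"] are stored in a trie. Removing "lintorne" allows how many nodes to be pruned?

A node on "lintorne"'s path can go only if nothing else ends at it or branches off below it.
No other word shares any prefix with "lintorne", so all 8 of its nodes go.
Nodes removed: 8

8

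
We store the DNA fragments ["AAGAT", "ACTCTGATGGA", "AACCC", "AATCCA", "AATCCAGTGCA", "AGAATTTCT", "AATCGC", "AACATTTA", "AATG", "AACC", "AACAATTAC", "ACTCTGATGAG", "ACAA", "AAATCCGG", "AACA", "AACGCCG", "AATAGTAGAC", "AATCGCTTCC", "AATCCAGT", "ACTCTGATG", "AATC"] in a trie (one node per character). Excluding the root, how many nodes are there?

73

For each word, the new-node count is its length minus the longest prefix already in the trie:
  "AAGAT" → 5 new (A, A, G, A, T)
  "ACTCTGATGGA" → prefix "A" already present; 10 new (C, T, C, T, G, A, T, G, G, A)
  "AACCC" → prefix "AA" already present; 3 new (C, C, C)
  "AATCCA" → prefix "AA" already present; 4 new (T, C, C, A)
  "AATCCAGTGCA" → prefix "AATCCA" already present; 5 new (G, T, G, C, A)
  "AGAATTTCT" → prefix "A" already present; 8 new (G, A, A, T, T, T, C, T)
  "AATCGC" → prefix "AATC" already present; 2 new (G, C)
  "AACATTTA" → prefix "AAC" already present; 5 new (A, T, T, T, A)
  "AATG" → prefix "AAT" already present; 1 new (G)
  "AACC" → prefix "AACC" already present; 0 new (none)
  "AACAATTAC" → prefix "AACA" already present; 5 new (A, T, T, A, C)
  "ACTCTGATGAG" → prefix "ACTCTGATG" already present; 2 new (A, G)
  "ACAA" → prefix "AC" already present; 2 new (A, A)
  "AAATCCGG" → prefix "AA" already present; 6 new (A, T, C, C, G, G)
  "AACA" → prefix "AACA" already present; 0 new (none)
  "AACGCCG" → prefix "AAC" already present; 4 new (G, C, C, G)
  "AATAGTAGAC" → prefix "AAT" already present; 7 new (A, G, T, A, G, A, C)
  "AATCGCTTCC" → prefix "AATCGC" already present; 4 new (T, T, C, C)
  "AATCCAGT" → prefix "AATCCAGT" already present; 0 new (none)
  "ACTCTGATG" → prefix "ACTCTGATG" already present; 0 new (none)
  "AATC" → prefix "AATC" already present; 0 new (none)
Total nodes = 5 + 10 + 3 + 4 + 5 + 8 + 2 + 5 + 1 + 0 + 5 + 2 + 2 + 6 + 0 + 4 + 7 + 4 + 0 + 0 + 0 = 73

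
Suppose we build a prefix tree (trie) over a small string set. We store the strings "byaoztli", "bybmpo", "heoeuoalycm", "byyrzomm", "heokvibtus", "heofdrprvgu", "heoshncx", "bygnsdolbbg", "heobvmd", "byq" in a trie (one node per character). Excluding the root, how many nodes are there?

Trace insertions, counting only characters that open a new branch:
  "byaoztli" → 8 new (b, y, a, o, z, t, l, i)
  "bybmpo" → prefix "by" already present; 4 new (b, m, p, o)
  "heoeuoalycm" → 11 new (h, e, o, e, u, o, a, l, y, c, m)
  "byyrzomm" → prefix "by" already present; 6 new (y, r, z, o, m, m)
  "heokvibtus" → prefix "heo" already present; 7 new (k, v, i, b, t, u, s)
  "heofdrprvgu" → prefix "heo" already present; 8 new (f, d, r, p, r, v, g, u)
  "heoshncx" → prefix "heo" already present; 5 new (s, h, n, c, x)
  "bygnsdolbbg" → prefix "by" already present; 9 new (g, n, s, d, o, l, b, b, g)
  "heobvmd" → prefix "heo" already present; 4 new (b, v, m, d)
  "byq" → prefix "by" already present; 1 new (q)
Total nodes = 8 + 4 + 11 + 6 + 7 + 8 + 5 + 9 + 4 + 1 = 63

63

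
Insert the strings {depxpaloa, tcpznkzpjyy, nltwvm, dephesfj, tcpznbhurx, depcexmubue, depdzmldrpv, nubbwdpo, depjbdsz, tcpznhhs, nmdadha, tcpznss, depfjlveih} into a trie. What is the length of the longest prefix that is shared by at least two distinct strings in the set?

Equivalently: take the maximum, over all pairs, of their longest common prefix length.
"tcpznbhurx" and "tcpznhhs" agree on "tcpzn" (5 characters) before diverging; nothing deeper is shared.
Longest shared-prefix length: 5

5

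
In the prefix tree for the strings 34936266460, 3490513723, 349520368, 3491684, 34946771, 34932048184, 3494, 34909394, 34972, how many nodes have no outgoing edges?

Leaves are exactly the stored words that no other stored word extends.
Those words: "3490513723", "34909394", "3491684", "34932048184", "34936266460", "34946771", "349520368", "34972"
Leaf count: 8

8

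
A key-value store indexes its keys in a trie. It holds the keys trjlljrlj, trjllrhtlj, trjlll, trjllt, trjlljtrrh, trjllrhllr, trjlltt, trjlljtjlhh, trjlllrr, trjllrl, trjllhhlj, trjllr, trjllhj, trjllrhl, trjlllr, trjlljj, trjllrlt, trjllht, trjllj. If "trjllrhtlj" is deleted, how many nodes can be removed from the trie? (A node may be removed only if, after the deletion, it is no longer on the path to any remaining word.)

3

After clearing the end-marker at "trjllrhtlj", prune upward until reaching a node still needed by another word.
The suffix "tlj" (3 nodes) is used only by "trjllrhtlj"; the node for "trjllrh" still has the child "l", so pruning stops there.
Nodes removed: 3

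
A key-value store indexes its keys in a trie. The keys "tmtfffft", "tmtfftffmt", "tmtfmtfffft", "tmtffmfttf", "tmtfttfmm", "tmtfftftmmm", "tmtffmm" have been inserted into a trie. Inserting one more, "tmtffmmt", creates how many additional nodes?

"tmtffmm" is already a path in the trie; the remaining "t" must be added.
New nodes needed: |"tmtffmmt"| − 7 = 8 − 7 = 1.

1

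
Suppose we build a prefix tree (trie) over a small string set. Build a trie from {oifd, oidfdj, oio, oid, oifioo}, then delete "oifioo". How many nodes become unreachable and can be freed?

After clearing the end-marker at "oifioo", prune upward until reaching a node still needed by another word.
The suffix "ioo" (3 nodes) is used only by "oifioo"; the node for "oif" still has the child "d", so pruning stops there.
Nodes removed: 3

3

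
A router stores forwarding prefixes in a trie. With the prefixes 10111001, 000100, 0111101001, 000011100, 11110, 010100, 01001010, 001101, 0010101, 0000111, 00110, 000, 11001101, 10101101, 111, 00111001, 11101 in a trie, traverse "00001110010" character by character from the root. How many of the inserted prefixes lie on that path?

Check each prefix of "00001110010" against the stored set — each match is an end-marker on the path.
Prefixes of the query that are stored words: "000", "0000111", "000011100"
Count: 3

3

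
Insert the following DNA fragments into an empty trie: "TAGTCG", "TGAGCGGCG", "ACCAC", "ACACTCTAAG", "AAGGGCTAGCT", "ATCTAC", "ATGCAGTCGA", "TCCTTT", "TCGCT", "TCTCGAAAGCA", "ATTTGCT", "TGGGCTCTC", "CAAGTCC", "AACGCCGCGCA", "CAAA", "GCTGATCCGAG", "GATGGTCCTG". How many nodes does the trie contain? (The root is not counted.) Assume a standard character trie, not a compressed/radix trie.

116

Insert word by word; a character creates a node only if that edge doesn't already exist:
  "TAGTCG" → 6 new (T, A, G, T, C, G)
  "TGAGCGGCG" → prefix "T" already present; 8 new (G, A, G, C, G, G, C, G)
  "ACCAC" → 5 new (A, C, C, A, C)
  "ACACTCTAAG" → prefix "AC" already present; 8 new (A, C, T, C, T, A, A, G)
  "AAGGGCTAGCT" → prefix "A" already present; 10 new (A, G, G, G, C, T, A, G, C, T)
  "ATCTAC" → prefix "A" already present; 5 new (T, C, T, A, C)
  "ATGCAGTCGA" → prefix "AT" already present; 8 new (G, C, A, G, T, C, G, A)
  "TCCTTT" → prefix "T" already present; 5 new (C, C, T, T, T)
  "TCGCT" → prefix "TC" already present; 3 new (G, C, T)
  "TCTCGAAAGCA" → prefix "TC" already present; 9 new (T, C, G, A, A, A, G, C, A)
  "ATTTGCT" → prefix "AT" already present; 5 new (T, T, G, C, T)
  "TGGGCTCTC" → prefix "TG" already present; 7 new (G, G, C, T, C, T, C)
  "CAAGTCC" → 7 new (C, A, A, G, T, C, C)
  "AACGCCGCGCA" → prefix "AA" already present; 9 new (C, G, C, C, G, C, G, C, A)
  "CAAA" → prefix "CAA" already present; 1 new (A)
  "GCTGATCCGAG" → 11 new (G, C, T, G, A, T, C, C, G, A, G)
  "GATGGTCCTG" → prefix "G" already present; 9 new (A, T, G, G, T, C, C, T, G)
Total nodes = 6 + 8 + 5 + 8 + 10 + 5 + 8 + 5 + 3 + 9 + 5 + 7 + 7 + 9 + 1 + 11 + 9 = 116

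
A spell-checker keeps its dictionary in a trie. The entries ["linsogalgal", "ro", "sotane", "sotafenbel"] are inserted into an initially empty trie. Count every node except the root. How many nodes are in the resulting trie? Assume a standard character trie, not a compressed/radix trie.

For each word, the new-node count is its length minus the longest prefix already in the trie:
  "linsogalgal" → 11 new (l, i, n, s, o, g, a, l, g, a, l)
  "ro" → 2 new (r, o)
  "sotane" → 6 new (s, o, t, a, n, e)
  "sotafenbel" → prefix "sota" already present; 6 new (f, e, n, b, e, l)
Total nodes = 11 + 2 + 6 + 6 = 25

25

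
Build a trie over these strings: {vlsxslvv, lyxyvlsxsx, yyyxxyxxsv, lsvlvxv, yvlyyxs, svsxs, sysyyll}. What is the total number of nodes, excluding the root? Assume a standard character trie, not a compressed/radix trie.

51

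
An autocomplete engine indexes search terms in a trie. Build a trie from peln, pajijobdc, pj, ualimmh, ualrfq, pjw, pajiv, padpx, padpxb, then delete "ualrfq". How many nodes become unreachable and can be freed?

After clearing the end-marker at "ualrfq", prune upward until reaching a node still needed by another word.
The suffix "rfq" (3 nodes) is used only by "ualrfq"; the node for "ual" still has the child "i", so pruning stops there.
Nodes removed: 3

3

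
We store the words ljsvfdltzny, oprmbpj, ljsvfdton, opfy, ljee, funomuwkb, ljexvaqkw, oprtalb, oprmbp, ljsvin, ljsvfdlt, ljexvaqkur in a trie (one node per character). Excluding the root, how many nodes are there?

For each word, the new-node count is its length minus the longest prefix already in the trie:
  "ljsvfdltzny" → 11 new (l, j, s, v, f, d, l, t, z, n, y)
  "oprmbpj" → 7 new (o, p, r, m, b, p, j)
  "ljsvfdton" → prefix "ljsvfd" already present; 3 new (t, o, n)
  "opfy" → prefix "op" already present; 2 new (f, y)
  "ljee" → prefix "lj" already present; 2 new (e, e)
  "funomuwkb" → 9 new (f, u, n, o, m, u, w, k, b)
  "ljexvaqkw" → prefix "lje" already present; 6 new (x, v, a, q, k, w)
  "oprtalb" → prefix "opr" already present; 4 new (t, a, l, b)
  "oprmbp" → prefix "oprmbp" already present; 0 new (none)
  "ljsvin" → prefix "ljsv" already present; 2 new (i, n)
  "ljsvfdlt" → prefix "ljsvfdlt" already present; 0 new (none)
  "ljexvaqkur" → prefix "ljexvaqk" already present; 2 new (u, r)
Total nodes = 11 + 7 + 3 + 2 + 2 + 9 + 6 + 4 + 0 + 2 + 0 + 2 = 48

48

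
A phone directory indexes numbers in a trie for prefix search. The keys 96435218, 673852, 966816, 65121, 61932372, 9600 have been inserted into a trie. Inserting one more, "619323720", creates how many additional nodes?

Walking "619323720" from the root, the first 8 characters ("61932372") follow existing edges; "0" is the first miss.
So 9 − 8 = 1 new nodes.

1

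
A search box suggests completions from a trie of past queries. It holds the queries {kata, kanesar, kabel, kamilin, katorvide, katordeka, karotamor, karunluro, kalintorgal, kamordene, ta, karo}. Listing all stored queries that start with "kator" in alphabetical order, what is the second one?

katorvide

DFS of the "kator" subtree visits, in order: "katordeka", "katorvide"
Position 2: katorvide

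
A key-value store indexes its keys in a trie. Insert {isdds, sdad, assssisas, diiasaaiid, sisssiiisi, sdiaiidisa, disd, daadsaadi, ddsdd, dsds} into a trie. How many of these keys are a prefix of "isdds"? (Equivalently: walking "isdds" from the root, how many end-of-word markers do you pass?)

Check each prefix of "isdds" against the stored set — each match is an end-marker on the path.
Prefixes of the query that are stored words: "isdds"
Count: 1

1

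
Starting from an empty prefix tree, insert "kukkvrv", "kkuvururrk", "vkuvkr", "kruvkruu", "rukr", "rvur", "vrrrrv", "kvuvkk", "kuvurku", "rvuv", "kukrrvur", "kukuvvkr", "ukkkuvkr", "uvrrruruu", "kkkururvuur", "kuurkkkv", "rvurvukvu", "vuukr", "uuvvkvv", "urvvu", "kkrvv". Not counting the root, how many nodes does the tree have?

115

For each word, the new-node count is its length minus the longest prefix already in the trie:
  "kukkvrv" → 7 new (k, u, k, k, v, r, v)
  "kkuvururrk" → prefix "k" already present; 9 new (k, u, v, u, r, u, r, r, k)
  "vkuvkr" → 6 new (v, k, u, v, k, r)
  "kruvkruu" → prefix "k" already present; 7 new (r, u, v, k, r, u, u)
  "rukr" → 4 new (r, u, k, r)
  "rvur" → prefix "r" already present; 3 new (v, u, r)
  "vrrrrv" → prefix "v" already present; 5 new (r, r, r, r, v)
  "kvuvkk" → prefix "k" already present; 5 new (v, u, v, k, k)
  "kuvurku" → prefix "ku" already present; 5 new (v, u, r, k, u)
  "rvuv" → prefix "rvu" already present; 1 new (v)
  "kukrrvur" → prefix "kuk" already present; 5 new (r, r, v, u, r)
  "kukuvvkr" → prefix "kuk" already present; 5 new (u, v, v, k, r)
  "ukkkuvkr" → 8 new (u, k, k, k, u, v, k, r)
  "uvrrruruu" → prefix "u" already present; 8 new (v, r, r, r, u, r, u, u)
  "kkkururvuur" → prefix "kk" already present; 9 new (k, u, r, u, r, v, u, u, r)
  "kuurkkkv" → prefix "ku" already present; 6 new (u, r, k, k, k, v)
  "rvurvukvu" → prefix "rvur" already present; 5 new (v, u, k, v, u)
  "vuukr" → prefix "v" already present; 4 new (u, u, k, r)
  "uuvvkvv" → prefix "u" already present; 6 new (u, v, v, k, v, v)
  "urvvu" → prefix "u" already present; 4 new (r, v, v, u)
  "kkrvv" → prefix "kk" already present; 3 new (r, v, v)
Total nodes = 7 + 9 + 6 + 7 + 4 + 3 + 5 + 5 + 5 + 1 + 5 + 5 + 8 + 8 + 9 + 6 + 5 + 4 + 6 + 4 + 3 = 115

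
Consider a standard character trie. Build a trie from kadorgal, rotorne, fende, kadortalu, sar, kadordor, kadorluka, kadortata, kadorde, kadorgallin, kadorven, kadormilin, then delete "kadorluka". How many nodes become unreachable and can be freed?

4

After clearing the end-marker at "kadorluka", prune upward until reaching a node still needed by another word.
The suffix "luka" (4 nodes) is used only by "kadorluka"; the node for "kador" still has the child "g", so pruning stops there.
Nodes removed: 4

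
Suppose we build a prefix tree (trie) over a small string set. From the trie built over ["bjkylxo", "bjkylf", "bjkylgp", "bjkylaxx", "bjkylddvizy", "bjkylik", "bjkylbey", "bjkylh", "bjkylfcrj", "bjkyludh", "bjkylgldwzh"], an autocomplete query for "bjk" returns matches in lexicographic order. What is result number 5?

Filter for "bjk…" and sort: "bjkylaxx", "bjkylbey", "bjkylddvizy", "bjkylf", "bjkylfcrj", "bjkylgldwzh", "bjkylgp", "bjkylh", "bjkylik", "bjkyludh", "bjkylxo"
The 5th is bjkylfcrj.

bjkylfcrj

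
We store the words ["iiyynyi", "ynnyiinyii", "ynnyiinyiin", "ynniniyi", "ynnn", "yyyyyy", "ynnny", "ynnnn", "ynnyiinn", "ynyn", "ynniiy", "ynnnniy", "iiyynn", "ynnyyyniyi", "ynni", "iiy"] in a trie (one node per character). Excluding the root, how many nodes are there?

45

For each word, the new-node count is its length minus the longest prefix already in the trie:
  "iiyynyi" → 7 new (i, i, y, y, n, y, i)
  "ynnyiinyii" → 10 new (y, n, n, y, i, i, n, y, i, i)
  "ynnyiinyiin" → prefix "ynnyiinyii" already present; 1 new (n)
  "ynniniyi" → prefix "ynn" already present; 5 new (i, n, i, y, i)
  "ynnn" → prefix "ynn" already present; 1 new (n)
  "yyyyyy" → prefix "y" already present; 5 new (y, y, y, y, y)
  "ynnny" → prefix "ynnn" already present; 1 new (y)
  "ynnnn" → prefix "ynnn" already present; 1 new (n)
  "ynnyiinn" → prefix "ynnyiin" already present; 1 new (n)
  "ynyn" → prefix "yn" already present; 2 new (y, n)
  "ynniiy" → prefix "ynni" already present; 2 new (i, y)
  "ynnnniy" → prefix "ynnnn" already present; 2 new (i, y)
  "iiyynn" → prefix "iiyyn" already present; 1 new (n)
  "ynnyyyniyi" → prefix "ynny" already present; 6 new (y, y, n, i, y, i)
  "ynni" → prefix "ynni" already present; 0 new (none)
  "iiy" → prefix "iiy" already present; 0 new (none)
Total nodes = 7 + 10 + 1 + 5 + 1 + 5 + 1 + 1 + 1 + 2 + 2 + 2 + 1 + 6 + 0 + 0 = 45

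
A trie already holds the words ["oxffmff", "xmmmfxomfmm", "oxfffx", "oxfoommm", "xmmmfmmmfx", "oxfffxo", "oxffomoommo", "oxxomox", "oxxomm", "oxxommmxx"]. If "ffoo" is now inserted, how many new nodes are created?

4

Nothing in the trie begins with "f"; the whole of "ffoo" is new.
4 − 0 = 4 new nodes.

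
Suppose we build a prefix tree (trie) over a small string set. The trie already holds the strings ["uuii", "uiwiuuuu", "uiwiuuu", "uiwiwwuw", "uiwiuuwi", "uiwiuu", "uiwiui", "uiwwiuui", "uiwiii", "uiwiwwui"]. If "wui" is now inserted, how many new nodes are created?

Nothing in the trie begins with "w"; the whole of "wui" is new.
3 − 0 = 3 new nodes.

3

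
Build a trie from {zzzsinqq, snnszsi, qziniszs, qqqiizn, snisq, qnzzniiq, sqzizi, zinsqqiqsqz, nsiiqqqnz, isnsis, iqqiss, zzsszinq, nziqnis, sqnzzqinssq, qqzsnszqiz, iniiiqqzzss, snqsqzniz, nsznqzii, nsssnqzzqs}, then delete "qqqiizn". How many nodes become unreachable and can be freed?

After clearing the end-marker at "qqqiizn", prune upward until reaching a node still needed by another word.
The suffix "qiizn" (5 nodes) is used only by "qqqiizn"; the node for "qq" still has the child "z", so pruning stops there.
Nodes removed: 5

5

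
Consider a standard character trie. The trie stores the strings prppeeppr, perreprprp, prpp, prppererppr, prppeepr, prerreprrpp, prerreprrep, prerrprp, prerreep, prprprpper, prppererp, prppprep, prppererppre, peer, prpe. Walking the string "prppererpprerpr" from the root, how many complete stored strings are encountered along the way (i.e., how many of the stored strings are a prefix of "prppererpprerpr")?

Check each prefix of "prppererpprerpr" against the stored set — each match is an end-marker on the path.
Prefixes of the query that are stored words: "prpp", "prppererp", "prppererppr", "prppererppre"
Count: 4

4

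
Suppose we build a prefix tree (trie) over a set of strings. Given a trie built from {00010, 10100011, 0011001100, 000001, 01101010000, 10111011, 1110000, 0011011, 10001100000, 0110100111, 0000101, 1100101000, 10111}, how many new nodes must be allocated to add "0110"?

0

Every character of "0110" already lies on an existing path (it is a prefix of some stored word).
No new nodes are needed: 0.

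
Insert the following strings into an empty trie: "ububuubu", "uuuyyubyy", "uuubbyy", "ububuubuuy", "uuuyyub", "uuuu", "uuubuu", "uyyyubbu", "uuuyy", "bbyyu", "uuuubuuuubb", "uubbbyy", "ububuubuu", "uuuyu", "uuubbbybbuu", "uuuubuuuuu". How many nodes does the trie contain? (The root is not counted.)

57

Trace insertions, counting only characters that open a new branch:
  "ububuubu" → 8 new (u, b, u, b, u, u, b, u)
  "uuuyyubyy" → prefix "u" already present; 8 new (u, u, y, y, u, b, y, y)
  "uuubbyy" → prefix "uuu" already present; 4 new (b, b, y, y)
  "ububuubuuy" → prefix "ububuubu" already present; 2 new (u, y)
  "uuuyyub" → prefix "uuuyyub" already present; 0 new (none)
  "uuuu" → prefix "uuu" already present; 1 new (u)
  "uuubuu" → prefix "uuub" already present; 2 new (u, u)
  "uyyyubbu" → prefix "u" already present; 7 new (y, y, y, u, b, b, u)
  "uuuyy" → prefix "uuuyy" already present; 0 new (none)
  "bbyyu" → 5 new (b, b, y, y, u)
  "uuuubuuuubb" → prefix "uuuu" already present; 7 new (b, u, u, u, u, b, b)
  "uubbbyy" → prefix "uu" already present; 5 new (b, b, b, y, y)
  "ububuubuu" → prefix "ububuubuu" already present; 0 new (none)
  "uuuyu" → prefix "uuuy" already present; 1 new (u)
  "uuubbbybbuu" → prefix "uuubb" already present; 6 new (b, y, b, b, u, u)
  "uuuubuuuuu" → prefix "uuuubuuuu" already present; 1 new (u)
Total nodes = 8 + 8 + 4 + 2 + 0 + 1 + 2 + 7 + 0 + 5 + 7 + 5 + 0 + 1 + 6 + 1 = 57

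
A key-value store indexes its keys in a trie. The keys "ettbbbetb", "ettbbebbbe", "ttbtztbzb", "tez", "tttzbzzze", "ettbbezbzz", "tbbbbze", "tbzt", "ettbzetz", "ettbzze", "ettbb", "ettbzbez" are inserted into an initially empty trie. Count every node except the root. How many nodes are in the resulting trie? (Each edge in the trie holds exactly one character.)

53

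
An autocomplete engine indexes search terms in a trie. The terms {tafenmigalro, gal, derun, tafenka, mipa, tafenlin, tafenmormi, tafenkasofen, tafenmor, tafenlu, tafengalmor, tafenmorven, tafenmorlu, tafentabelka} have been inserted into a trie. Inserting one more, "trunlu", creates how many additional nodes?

Walking "trunlu" from the root, the first 1 characters ("t") follow existing edges; "r" is the first miss.
So 6 − 1 = 5 new nodes.

5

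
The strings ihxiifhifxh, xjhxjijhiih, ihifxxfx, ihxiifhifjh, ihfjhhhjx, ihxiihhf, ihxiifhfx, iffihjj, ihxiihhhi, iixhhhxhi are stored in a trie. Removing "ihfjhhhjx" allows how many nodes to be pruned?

7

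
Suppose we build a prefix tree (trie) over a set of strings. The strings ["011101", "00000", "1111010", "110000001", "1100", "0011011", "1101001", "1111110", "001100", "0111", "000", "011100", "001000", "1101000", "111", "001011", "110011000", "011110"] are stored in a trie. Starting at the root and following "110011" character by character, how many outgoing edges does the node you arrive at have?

Walk "110011" from the root, arriving at one node.
Distinct next characters after "110011": 0.
That node has 1 child edge.

1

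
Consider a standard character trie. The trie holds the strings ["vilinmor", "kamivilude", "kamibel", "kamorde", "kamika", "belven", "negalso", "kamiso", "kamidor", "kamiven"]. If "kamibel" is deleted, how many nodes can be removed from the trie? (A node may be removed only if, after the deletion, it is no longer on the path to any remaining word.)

After clearing the end-marker at "kamibel", prune upward until reaching a node still needed by another word.
The suffix "bel" (3 nodes) is used only by "kamibel"; the node for "kami" still has the child "v", so pruning stops there.
Nodes removed: 3

3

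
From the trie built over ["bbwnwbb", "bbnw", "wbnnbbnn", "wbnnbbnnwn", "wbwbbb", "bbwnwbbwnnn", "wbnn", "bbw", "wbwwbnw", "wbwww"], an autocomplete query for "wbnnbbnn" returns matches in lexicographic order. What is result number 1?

wbnnbbnn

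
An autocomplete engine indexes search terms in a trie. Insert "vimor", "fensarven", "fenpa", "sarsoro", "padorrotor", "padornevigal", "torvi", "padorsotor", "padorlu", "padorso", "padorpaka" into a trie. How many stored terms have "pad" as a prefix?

Traverse to the node for "pad", then collect every word in that subtree.
Words under "pad": padorlu, padornevigal, padorpaka, padorrotor, padorso, padorsotor
Count: 6

6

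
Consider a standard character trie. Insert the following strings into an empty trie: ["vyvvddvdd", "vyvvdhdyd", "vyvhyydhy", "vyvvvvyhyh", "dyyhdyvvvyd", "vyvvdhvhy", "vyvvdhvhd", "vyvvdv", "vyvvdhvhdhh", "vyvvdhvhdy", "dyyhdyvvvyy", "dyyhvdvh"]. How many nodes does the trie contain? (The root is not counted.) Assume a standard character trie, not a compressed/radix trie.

Count nodes per top-level branch (shared prefixes stored once):
  'd'-branch (dyyhdyvvvyd, dyyhdyvvvyy, dyyhvdvh): 16 nodes
  'v'-branch (vyvhyydhy, vyvvddvdd, vyvvdhdyd, vyvvdhvhd, vyvvdhvhdhh, vyvvdhvhdy, vyvvdhvhy, vyvvdv, vyvvvvyhyh): 33 nodes
Sum: 49

49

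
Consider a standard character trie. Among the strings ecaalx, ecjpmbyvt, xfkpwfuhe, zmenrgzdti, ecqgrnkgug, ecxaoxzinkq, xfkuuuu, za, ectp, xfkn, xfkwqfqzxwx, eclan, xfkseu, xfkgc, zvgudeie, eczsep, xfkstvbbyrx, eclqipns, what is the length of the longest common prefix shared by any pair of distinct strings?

Look for the deepest trie node that still has at least two words in its subtree.
"xfkseu" and "xfkstvbbyrx" agree on "xfks" (4 characters) before diverging; nothing deeper is shared.
Longest shared-prefix length: 4

4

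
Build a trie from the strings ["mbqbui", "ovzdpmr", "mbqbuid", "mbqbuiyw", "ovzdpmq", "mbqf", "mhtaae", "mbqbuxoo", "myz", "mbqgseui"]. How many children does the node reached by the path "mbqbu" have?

The children of the "mbqbu" node are the distinct next characters among strings starting with "mbqbu".
Distinct next characters after "mbqbu": i, x.
That node has 2 child edges.

2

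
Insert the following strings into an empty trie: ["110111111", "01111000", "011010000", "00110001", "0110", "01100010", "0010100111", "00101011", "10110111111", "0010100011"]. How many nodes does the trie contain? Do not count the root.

56

Count nodes per top-level branch (shared prefixes stored once):
  '0'-branch (0010100011, 0010100111, 00101011, 00110001, 0110, 01100010, 011010000, 01111000): 37 nodes
  '1'-branch (10110111111, 110111111): 19 nodes
Sum: 56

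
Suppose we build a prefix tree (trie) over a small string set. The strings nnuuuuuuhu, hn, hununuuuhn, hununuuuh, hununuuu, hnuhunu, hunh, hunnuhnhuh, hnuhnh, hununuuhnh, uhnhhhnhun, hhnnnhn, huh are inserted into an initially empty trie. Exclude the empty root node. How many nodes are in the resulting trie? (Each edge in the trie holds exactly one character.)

Count nodes per top-level branch (shared prefixes stored once):
  'h'-branch (hhnnnhn, hn, hnuhnh, hnuhunu, huh, hunh, hunnuhnhuh, hununuuhnh, hununuuu, hununuuuh, hununuuuhn): 36 nodes
  'n'-branch (nnuuuuuuhu): 10 nodes
  'u'-branch (uhnhhhnhun): 10 nodes
Sum: 56

56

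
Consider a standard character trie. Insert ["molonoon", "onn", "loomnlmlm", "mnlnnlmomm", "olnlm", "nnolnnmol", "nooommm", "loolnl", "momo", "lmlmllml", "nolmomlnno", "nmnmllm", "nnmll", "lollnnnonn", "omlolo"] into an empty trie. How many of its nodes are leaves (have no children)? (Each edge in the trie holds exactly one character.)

15

Leaves are exactly the stored words that no other stored word extends.
Those words: "lmlmllml", "lollnnnonn", "loolnl", "loomnlmlm", "mnlnnlmomm", "molonoon", "momo", "nmnmllm", "nnmll", "nnolnnmol", "nolmomlnno", "nooommm", "olnlm", "omlolo", "onn"
Leaf count: 15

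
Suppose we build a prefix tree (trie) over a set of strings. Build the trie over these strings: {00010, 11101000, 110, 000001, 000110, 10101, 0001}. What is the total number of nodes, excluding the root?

23

For each word, the new-node count is its length minus the longest prefix already in the trie:
  "00010" → 5 new (0, 0, 0, 1, 0)
  "11101000" → 8 new (1, 1, 1, 0, 1, 0, 0, 0)
  "110" → prefix "11" already present; 1 new (0)
  "000001" → prefix "000" already present; 3 new (0, 0, 1)
  "000110" → prefix "0001" already present; 2 new (1, 0)
  "10101" → prefix "1" already present; 4 new (0, 1, 0, 1)
  "0001" → prefix "0001" already present; 0 new (none)
Total nodes = 5 + 8 + 1 + 3 + 2 + 4 + 0 = 23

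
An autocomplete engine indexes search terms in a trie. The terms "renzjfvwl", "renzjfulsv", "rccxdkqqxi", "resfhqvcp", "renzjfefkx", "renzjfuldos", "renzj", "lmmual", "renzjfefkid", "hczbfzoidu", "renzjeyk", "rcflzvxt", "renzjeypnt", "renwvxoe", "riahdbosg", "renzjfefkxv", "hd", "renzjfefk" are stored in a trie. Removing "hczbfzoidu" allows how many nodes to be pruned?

9

A node on "hczbfzoidu"'s path can go only if nothing else ends at it or branches off below it.
The suffix "czbfzoidu" (9 nodes) is used only by "hczbfzoidu"; the node for "h" still has the child "d", so pruning stops there.
Nodes removed: 9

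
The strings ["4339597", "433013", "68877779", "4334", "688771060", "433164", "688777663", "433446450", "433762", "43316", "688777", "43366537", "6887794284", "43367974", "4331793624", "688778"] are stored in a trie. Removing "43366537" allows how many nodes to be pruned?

4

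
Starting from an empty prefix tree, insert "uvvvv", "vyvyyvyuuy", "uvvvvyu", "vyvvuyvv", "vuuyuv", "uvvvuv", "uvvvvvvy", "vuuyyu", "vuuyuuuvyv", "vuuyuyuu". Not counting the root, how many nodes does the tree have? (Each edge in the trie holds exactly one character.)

42

For each word, the new-node count is its length minus the longest prefix already in the trie:
  "uvvvv" → 5 new (u, v, v, v, v)
  "vyvyyvyuuy" → 10 new (v, y, v, y, y, v, y, u, u, y)
  "uvvvvyu" → prefix "uvvvv" already present; 2 new (y, u)
  "vyvvuyvv" → prefix "vyv" already present; 5 new (v, u, y, v, v)
  "vuuyuv" → prefix "v" already present; 5 new (u, u, y, u, v)
  "uvvvuv" → prefix "uvvv" already present; 2 new (u, v)
  "uvvvvvvy" → prefix "uvvvv" already present; 3 new (v, v, y)
  "vuuyyu" → prefix "vuuy" already present; 2 new (y, u)
  "vuuyuuuvyv" → prefix "vuuyu" already present; 5 new (u, u, v, y, v)
  "vuuyuyuu" → prefix "vuuyu" already present; 3 new (y, u, u)
Total nodes = 5 + 10 + 2 + 5 + 5 + 2 + 3 + 2 + 5 + 3 = 42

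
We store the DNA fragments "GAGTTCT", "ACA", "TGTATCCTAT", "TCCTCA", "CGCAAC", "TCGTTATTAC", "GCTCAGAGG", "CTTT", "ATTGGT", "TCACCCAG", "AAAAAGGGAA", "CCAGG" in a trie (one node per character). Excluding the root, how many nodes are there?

74

For each word, the new-node count is its length minus the longest prefix already in the trie:
  "GAGTTCT" → 7 new (G, A, G, T, T, C, T)
  "ACA" → 3 new (A, C, A)
  "TGTATCCTAT" → 10 new (T, G, T, A, T, C, C, T, A, T)
  "TCCTCA" → prefix "T" already present; 5 new (C, C, T, C, A)
  "CGCAAC" → 6 new (C, G, C, A, A, C)
  "TCGTTATTAC" → prefix "TC" already present; 8 new (G, T, T, A, T, T, A, C)
  "GCTCAGAGG" → prefix "G" already present; 8 new (C, T, C, A, G, A, G, G)
  "CTTT" → prefix "C" already present; 3 new (T, T, T)
  "ATTGGT" → prefix "A" already present; 5 new (T, T, G, G, T)
  "TCACCCAG" → prefix "TC" already present; 6 new (A, C, C, C, A, G)
  "AAAAAGGGAA" → prefix "A" already present; 9 new (A, A, A, A, G, G, G, A, A)
  "CCAGG" → prefix "C" already present; 4 new (C, A, G, G)
Total nodes = 7 + 3 + 10 + 5 + 6 + 8 + 8 + 3 + 5 + 6 + 9 + 4 = 74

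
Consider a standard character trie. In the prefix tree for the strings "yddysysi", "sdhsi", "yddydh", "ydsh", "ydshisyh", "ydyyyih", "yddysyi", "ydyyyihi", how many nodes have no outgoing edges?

Leaves are exactly the stored words that no other stored word extends.
Those words: "sdhsi", "yddydh", "yddysyi", "yddysysi", "ydshisyh", "ydyyyihi"
Leaf count: 6

6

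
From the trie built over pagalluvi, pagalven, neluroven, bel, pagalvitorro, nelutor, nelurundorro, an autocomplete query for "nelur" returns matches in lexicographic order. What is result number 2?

nelurundorro

Words with prefix "nelur", in lexicographic order: "neluroven", "nelurundorro"
Position 2: nelurundorro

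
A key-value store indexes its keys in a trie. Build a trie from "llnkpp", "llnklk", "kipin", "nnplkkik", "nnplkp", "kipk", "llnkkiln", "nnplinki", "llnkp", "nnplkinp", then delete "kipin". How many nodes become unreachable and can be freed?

After clearing the end-marker at "kipin", prune upward until reaching a node still needed by another word.
The suffix "in" (2 nodes) is used only by "kipin"; the node for "kip" still has the child "k", so pruning stops there.
Nodes removed: 2

2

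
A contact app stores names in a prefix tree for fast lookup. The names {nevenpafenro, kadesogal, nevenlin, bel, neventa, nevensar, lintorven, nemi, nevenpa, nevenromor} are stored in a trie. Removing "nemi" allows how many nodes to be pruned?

2

After clearing the end-marker at "nemi", prune upward until reaching a node still needed by another word.
The suffix "mi" (2 nodes) is used only by "nemi"; the node for "ne" still has the child "v", so pruning stops there.
Nodes removed: 2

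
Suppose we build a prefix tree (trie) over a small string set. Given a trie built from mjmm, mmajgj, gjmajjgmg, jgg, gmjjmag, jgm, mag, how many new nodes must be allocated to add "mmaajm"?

3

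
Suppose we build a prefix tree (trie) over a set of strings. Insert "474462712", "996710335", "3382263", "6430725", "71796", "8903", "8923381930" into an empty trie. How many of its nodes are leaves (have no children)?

Leaves are exactly the stored words that no other stored word extends.
Those words: "3382263", "474462712", "6430725", "71796", "8903", "8923381930", "996710335"
Leaf count: 7

7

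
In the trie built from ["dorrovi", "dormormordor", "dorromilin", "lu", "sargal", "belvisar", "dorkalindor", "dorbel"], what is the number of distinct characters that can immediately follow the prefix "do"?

Follow the path "do" to its node, then look at its outgoing edges.
Distinct next characters after "do": r.
That node has 1 child edge.

1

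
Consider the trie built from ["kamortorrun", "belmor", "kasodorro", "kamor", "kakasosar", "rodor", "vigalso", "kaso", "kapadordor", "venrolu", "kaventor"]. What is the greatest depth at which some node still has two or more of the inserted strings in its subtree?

5

Look for the deepest trie node that still has at least two words in its subtree.
e.g. "kamor" and "kamortorrun" share the prefix "kamor" of length 5; no pair shares a longer one.
Longest shared-prefix length: 5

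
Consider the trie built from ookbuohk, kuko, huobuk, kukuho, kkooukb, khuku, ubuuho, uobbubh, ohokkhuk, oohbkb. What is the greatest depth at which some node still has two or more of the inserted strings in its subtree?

Look for the deepest trie node that still has at least two words in its subtree.
e.g. "kuko" and "kukuho" share the prefix "kuk" of length 3; no pair shares a longer one.
Longest shared-prefix length: 3

3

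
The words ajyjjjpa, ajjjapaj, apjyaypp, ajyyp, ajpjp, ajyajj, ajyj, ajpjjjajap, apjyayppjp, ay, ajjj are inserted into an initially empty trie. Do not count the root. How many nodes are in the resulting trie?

38

For each word, the new-node count is its length minus the longest prefix already in the trie:
  "ajyjjjpa" → 8 new (a, j, y, j, j, j, p, a)
  "ajjjapaj" → prefix "aj" already present; 6 new (j, j, a, p, a, j)
  "apjyaypp" → prefix "a" already present; 7 new (p, j, y, a, y, p, p)
  "ajyyp" → prefix "ajy" already present; 2 new (y, p)
  "ajpjp" → prefix "aj" already present; 3 new (p, j, p)
  "ajyajj" → prefix "ajy" already present; 3 new (a, j, j)
  "ajyj" → prefix "ajyj" already present; 0 new (none)
  "ajpjjjajap" → prefix "ajpj" already present; 6 new (j, j, a, j, a, p)
  "apjyayppjp" → prefix "apjyaypp" already present; 2 new (j, p)
  "ay" → prefix "a" already present; 1 new (y)
  "ajjj" → prefix "ajjj" already present; 0 new (none)
Total nodes = 8 + 6 + 7 + 2 + 3 + 3 + 0 + 6 + 2 + 1 + 0 = 38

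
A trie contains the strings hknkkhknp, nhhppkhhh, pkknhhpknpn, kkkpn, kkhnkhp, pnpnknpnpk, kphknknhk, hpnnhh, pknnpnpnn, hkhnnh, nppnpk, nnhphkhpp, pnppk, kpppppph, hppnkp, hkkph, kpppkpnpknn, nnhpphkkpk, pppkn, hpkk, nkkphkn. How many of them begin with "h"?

Filter for entries beginning with "h":
Words under "h": hkhnnh, hkkph, hknkkhknp, hpkk, hpnnhh, hppnkp
Count: 6

6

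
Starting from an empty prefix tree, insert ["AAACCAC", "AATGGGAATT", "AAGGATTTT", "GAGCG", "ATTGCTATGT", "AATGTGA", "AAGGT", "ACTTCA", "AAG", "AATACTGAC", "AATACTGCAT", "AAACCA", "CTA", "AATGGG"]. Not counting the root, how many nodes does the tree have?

57

For each word, the new-node count is its length minus the longest prefix already in the trie:
  "AAACCAC" → 7 new (A, A, A, C, C, A, C)
  "AATGGGAATT" → prefix "AA" already present; 8 new (T, G, G, G, A, A, T, T)
  "AAGGATTTT" → prefix "AA" already present; 7 new (G, G, A, T, T, T, T)
  "GAGCG" → 5 new (G, A, G, C, G)
  "ATTGCTATGT" → prefix "A" already present; 9 new (T, T, G, C, T, A, T, G, T)
  "AATGTGA" → prefix "AATG" already present; 3 new (T, G, A)
  "AAGGT" → prefix "AAGG" already present; 1 new (T)
  "ACTTCA" → prefix "A" already present; 5 new (C, T, T, C, A)
  "AAG" → prefix "AAG" already present; 0 new (none)
  "AATACTGAC" → prefix "AAT" already present; 6 new (A, C, T, G, A, C)
  "AATACTGCAT" → prefix "AATACTG" already present; 3 new (C, A, T)
  "AAACCA" → prefix "AAACCA" already present; 0 new (none)
  "CTA" → 3 new (C, T, A)
  "AATGGG" → prefix "AATGGG" already present; 0 new (none)
Total nodes = 7 + 8 + 7 + 5 + 9 + 3 + 1 + 5 + 0 + 6 + 3 + 0 + 3 + 0 = 57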